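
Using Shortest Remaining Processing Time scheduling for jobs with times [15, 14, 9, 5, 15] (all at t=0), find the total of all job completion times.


Since all jobs arrive at t=0, SRPT equals SPT ordering.
SPT order: [5, 9, 14, 15, 15]
Completion times:
  Job 1: p=5, C=5
  Job 2: p=9, C=14
  Job 3: p=14, C=28
  Job 4: p=15, C=43
  Job 5: p=15, C=58
Total completion time = 5 + 14 + 28 + 43 + 58 = 148

148


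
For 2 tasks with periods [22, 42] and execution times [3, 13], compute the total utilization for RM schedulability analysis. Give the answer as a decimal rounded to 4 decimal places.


Compute individual utilizations (exact fractions):
  Task 1: C/T = 3/22 (approx. 0.1364)
  Task 2: C/T = 13/42 (approx. 0.3095)
Total utilization U = 3/22 + 13/42 = 103/231
Rounded to 4 decimal places: U = 0.4459
RM (Liu & Layland) bound for 2 tasks = 0.828427; compare with U = 103/231 (approx. 0.445887)
U <= bound, so schedulable by RM sufficient condition.

0.4459


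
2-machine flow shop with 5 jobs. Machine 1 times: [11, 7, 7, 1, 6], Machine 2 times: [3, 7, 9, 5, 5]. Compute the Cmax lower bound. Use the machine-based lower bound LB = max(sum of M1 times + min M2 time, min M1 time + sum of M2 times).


LB1 = sum(M1 times) + min(M2 times) = 32 + 3 = 35
LB2 = min(M1 times) + sum(M2 times) = 1 + 29 = 30
Lower bound = max(LB1, LB2) = max(35, 30) = 35

35


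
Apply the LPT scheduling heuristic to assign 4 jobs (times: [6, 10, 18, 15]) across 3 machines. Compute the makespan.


Sort jobs in decreasing order (LPT): [18, 15, 10, 6]
Assign each job to the least loaded machine:
  Machine 1: jobs [18], load = 18
  Machine 2: jobs [15], load = 15
  Machine 3: jobs [10, 6], load = 16
Makespan = max load = 18

18


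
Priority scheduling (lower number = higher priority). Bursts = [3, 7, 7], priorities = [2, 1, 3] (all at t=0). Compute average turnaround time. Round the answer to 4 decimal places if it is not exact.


Sort by priority (ascending = highest first):
Order: [(1, 7), (2, 3), (3, 7)]
Completion times:
  Priority 1, burst=7, C=7
  Priority 2, burst=3, C=10
  Priority 3, burst=7, C=17
Average turnaround = 34/3 = 11.3333

11.3333


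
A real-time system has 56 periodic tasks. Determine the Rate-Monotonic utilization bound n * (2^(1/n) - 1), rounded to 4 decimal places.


Compute 2^(1/56) = 1.0124545481
Subtract 1: 1.0124545481 - 1 = 0.0124545481
Multiply by n: 56 * 0.0124545481 = 0.6974546936
Round to 4 dp: 0.6975

0.6975


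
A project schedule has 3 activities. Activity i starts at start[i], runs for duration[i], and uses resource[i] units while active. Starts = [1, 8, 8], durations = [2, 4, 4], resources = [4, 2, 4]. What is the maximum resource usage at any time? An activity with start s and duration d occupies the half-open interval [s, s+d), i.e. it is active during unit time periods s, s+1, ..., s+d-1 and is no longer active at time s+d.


Each activity i is active on [start_i, start_i + duration_i).
Compute total resource usage per time slot:
  t=0: active resources = [], total = 0
  t=1: active resources = [4], total = 4
  t=2: active resources = [4], total = 4
  t=3: active resources = [], total = 0
  t=4: active resources = [], total = 0
  t=5: active resources = [], total = 0
  t=6: active resources = [], total = 0
  t=7: active resources = [], total = 0
  t=8: active resources = [2, 4], total = 6
  t=9: active resources = [2, 4], total = 6
  t=10: active resources = [2, 4], total = 6
  t=11: active resources = [2, 4], total = 6
Peak resource demand = 6

6


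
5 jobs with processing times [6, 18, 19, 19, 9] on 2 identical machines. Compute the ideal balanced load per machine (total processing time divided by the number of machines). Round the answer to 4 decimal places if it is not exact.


Total processing time = 6 + 18 + 19 + 19 + 9 = 71
Number of machines = 2
Ideal balanced load = 71 / 2 = 35.5

35.5


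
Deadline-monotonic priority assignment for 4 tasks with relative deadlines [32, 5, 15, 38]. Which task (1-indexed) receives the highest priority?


Sort tasks by relative deadline (ascending):
  Task 2: deadline = 5
  Task 3: deadline = 15
  Task 1: deadline = 32
  Task 4: deadline = 38
Priority order (highest first): [2, 3, 1, 4]
Highest priority task = 2

2


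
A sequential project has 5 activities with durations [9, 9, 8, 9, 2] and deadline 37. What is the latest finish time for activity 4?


LF(activity 4) = deadline - sum of successor durations
Successors: activities 5 through 5 with durations [2]
Sum of successor durations = 2
LF = 37 - 2 = 35

35


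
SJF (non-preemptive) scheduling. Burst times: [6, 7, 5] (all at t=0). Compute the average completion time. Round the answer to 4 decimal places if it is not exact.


SJF order (ascending): [5, 6, 7]
Completion times:
  Job 1: burst=5, C=5
  Job 2: burst=6, C=11
  Job 3: burst=7, C=18
Average completion = 34/3 = 11.3333

11.3333


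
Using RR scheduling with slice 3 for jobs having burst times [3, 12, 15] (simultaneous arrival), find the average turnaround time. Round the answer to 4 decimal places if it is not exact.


Time quantum = 3
Execution trace:
  J1 runs 3 units, time = 3
  J2 runs 3 units, time = 6
  J3 runs 3 units, time = 9
  J2 runs 3 units, time = 12
  J3 runs 3 units, time = 15
  J2 runs 3 units, time = 18
  J3 runs 3 units, time = 21
  J2 runs 3 units, time = 24
  J3 runs 3 units, time = 27
  J3 runs 3 units, time = 30
Finish times: [3, 24, 30]
Average turnaround = 57/3 = 19.0

19.0


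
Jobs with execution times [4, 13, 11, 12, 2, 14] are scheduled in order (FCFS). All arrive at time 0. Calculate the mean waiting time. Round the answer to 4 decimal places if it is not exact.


FCFS order (as given): [4, 13, 11, 12, 2, 14]
Waiting times:
  Job 1: wait = 0
  Job 2: wait = 4
  Job 3: wait = 17
  Job 4: wait = 28
  Job 5: wait = 40
  Job 6: wait = 42
Sum of waiting times = 131
Average waiting time = 131/6 = 21.8333

21.8333


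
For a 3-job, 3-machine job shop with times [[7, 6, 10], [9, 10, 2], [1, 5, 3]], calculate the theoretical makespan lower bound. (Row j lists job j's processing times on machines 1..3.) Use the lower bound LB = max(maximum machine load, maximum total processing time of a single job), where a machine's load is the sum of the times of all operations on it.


Machine loads:
  Machine 1: 7 + 9 + 1 = 17
  Machine 2: 6 + 10 + 5 = 21
  Machine 3: 10 + 2 + 3 = 15
Max machine load = 21
Job totals:
  Job 1: 23
  Job 2: 21
  Job 3: 9
Max job total = 23
Lower bound = max(21, 23) = 23

23


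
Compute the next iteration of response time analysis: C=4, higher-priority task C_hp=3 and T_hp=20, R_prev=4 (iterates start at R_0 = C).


R_next = C + ceil(R_prev / T_hp) * C_hp
ceil(4 / 20) = ceil(0.2) = 1
Interference = 1 * 3 = 3
R_next = 4 + 3 = 7

7


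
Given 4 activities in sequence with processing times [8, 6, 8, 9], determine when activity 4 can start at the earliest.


Activity 4 starts after activities 1 through 3 complete.
Predecessor durations: [8, 6, 8]
ES = 8 + 6 + 8 = 22

22


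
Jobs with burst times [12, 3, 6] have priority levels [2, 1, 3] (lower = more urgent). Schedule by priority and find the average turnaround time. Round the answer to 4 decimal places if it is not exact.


Sort by priority (ascending = highest first):
Order: [(1, 3), (2, 12), (3, 6)]
Completion times:
  Priority 1, burst=3, C=3
  Priority 2, burst=12, C=15
  Priority 3, burst=6, C=21
Average turnaround = 39/3 = 13.0

13.0


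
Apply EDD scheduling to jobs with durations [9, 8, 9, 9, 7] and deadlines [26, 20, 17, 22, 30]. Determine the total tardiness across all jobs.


Sort by due date (EDD order): [(9, 17), (8, 20), (9, 22), (9, 26), (7, 30)]
Compute completion times and tardiness:
  Job 1: p=9, d=17, C=9, tardiness=max(0,9-17)=0
  Job 2: p=8, d=20, C=17, tardiness=max(0,17-20)=0
  Job 3: p=9, d=22, C=26, tardiness=max(0,26-22)=4
  Job 4: p=9, d=26, C=35, tardiness=max(0,35-26)=9
  Job 5: p=7, d=30, C=42, tardiness=max(0,42-30)=12
Total tardiness = 25

25


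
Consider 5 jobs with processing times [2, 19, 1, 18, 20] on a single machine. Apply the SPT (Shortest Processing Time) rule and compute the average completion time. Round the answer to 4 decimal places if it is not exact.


Sort jobs by processing time (SPT order): [1, 2, 18, 19, 20]
Compute completion times sequentially:
  Job 1: processing = 1, completes at 1
  Job 2: processing = 2, completes at 3
  Job 3: processing = 18, completes at 21
  Job 4: processing = 19, completes at 40
  Job 5: processing = 20, completes at 60
Sum of completion times = 125
Average completion time = 125/5 = 25.0

25.0


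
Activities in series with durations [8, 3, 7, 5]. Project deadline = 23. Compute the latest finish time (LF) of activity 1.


LF(activity 1) = deadline - sum of successor durations
Successors: activities 2 through 4 with durations [3, 7, 5]
Sum of successor durations = 15
LF = 23 - 15 = 8

8


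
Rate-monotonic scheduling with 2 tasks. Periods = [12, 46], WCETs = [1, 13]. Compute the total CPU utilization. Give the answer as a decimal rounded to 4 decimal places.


Compute individual utilizations (exact fractions):
  Task 1: C/T = 1/12 (approx. 0.0833)
  Task 2: C/T = 13/46 (approx. 0.2826)
Total utilization U = 1/12 + 13/46 = 101/276
Rounded to 4 decimal places: U = 0.3659
RM (Liu & Layland) bound for 2 tasks = 0.828427; compare with U = 101/276 (approx. 0.365942)
U <= bound, so schedulable by RM sufficient condition.

0.3659


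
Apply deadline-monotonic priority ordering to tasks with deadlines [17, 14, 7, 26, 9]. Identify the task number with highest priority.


Sort tasks by relative deadline (ascending):
  Task 3: deadline = 7
  Task 5: deadline = 9
  Task 2: deadline = 14
  Task 1: deadline = 17
  Task 4: deadline = 26
Priority order (highest first): [3, 5, 2, 1, 4]
Highest priority task = 3

3


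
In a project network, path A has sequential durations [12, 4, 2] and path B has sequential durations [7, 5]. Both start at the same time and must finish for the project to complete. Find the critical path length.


Path A total = 12 + 4 + 2 = 18
Path B total = 7 + 5 = 12
Critical path = longest path = max(18, 12) = 18

18


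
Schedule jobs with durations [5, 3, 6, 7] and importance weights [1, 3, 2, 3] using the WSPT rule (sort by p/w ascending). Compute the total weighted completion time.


Compute p/w ratios and sort ascending (WSPT): [(3, 3), (7, 3), (6, 2), (5, 1)]
Compute weighted completion times:
  Job (p=3,w=3): C=3, w*C=3*3=9
  Job (p=7,w=3): C=10, w*C=3*10=30
  Job (p=6,w=2): C=16, w*C=2*16=32
  Job (p=5,w=1): C=21, w*C=1*21=21
Total weighted completion time = 92

92


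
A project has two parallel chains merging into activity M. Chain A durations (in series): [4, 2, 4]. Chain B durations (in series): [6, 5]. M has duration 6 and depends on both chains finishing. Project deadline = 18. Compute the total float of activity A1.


Forward pass: ES(A1) = sum of predecessors on chain A = 0
EF = ES + duration = 0 + 4 = 4
Backward pass: LF(M) = deadline = 18; LS(M) = 18 - 6 = 12
LF(A1) = LS(M) - sum(successors on chain A) = 12 - 6 = 6
LS = LF - duration = 6 - 4 = 2
Total float = LS - ES = 2 - 0 = 2

2


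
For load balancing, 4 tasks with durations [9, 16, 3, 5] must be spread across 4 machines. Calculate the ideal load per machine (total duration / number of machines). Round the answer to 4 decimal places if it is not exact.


Total processing time = 9 + 16 + 3 + 5 = 33
Number of machines = 4
Ideal balanced load = 33 / 4 = 8.25

8.25


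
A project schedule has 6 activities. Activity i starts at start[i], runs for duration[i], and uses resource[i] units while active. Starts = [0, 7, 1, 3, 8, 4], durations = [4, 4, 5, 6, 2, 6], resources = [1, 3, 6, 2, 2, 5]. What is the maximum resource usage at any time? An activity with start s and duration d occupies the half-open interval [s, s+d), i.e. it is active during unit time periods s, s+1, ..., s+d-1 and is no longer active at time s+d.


Each activity i is active on [start_i, start_i + duration_i).
Compute total resource usage per time slot:
  t=0: active resources = [1], total = 1
  t=1: active resources = [1, 6], total = 7
  t=2: active resources = [1, 6], total = 7
  t=3: active resources = [1, 6, 2], total = 9
  t=4: active resources = [6, 2, 5], total = 13
  t=5: active resources = [6, 2, 5], total = 13
  t=6: active resources = [2, 5], total = 7
  t=7: active resources = [3, 2, 5], total = 10
  t=8: active resources = [3, 2, 2, 5], total = 12
  t=9: active resources = [3, 2, 5], total = 10
  t=10: active resources = [3], total = 3
Peak resource demand = 13

13


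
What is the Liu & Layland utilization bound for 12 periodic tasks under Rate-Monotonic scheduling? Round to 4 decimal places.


Compute 2^(1/12) = 1.0594630944
Subtract 1: 1.0594630944 - 1 = 0.0594630944
Multiply by n: 12 * 0.0594630944 = 0.7135571328
Round to 4 dp: 0.7136

0.7136


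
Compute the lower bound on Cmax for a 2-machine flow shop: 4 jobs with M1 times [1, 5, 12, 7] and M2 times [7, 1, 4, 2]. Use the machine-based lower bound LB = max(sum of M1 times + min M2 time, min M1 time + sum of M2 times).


LB1 = sum(M1 times) + min(M2 times) = 25 + 1 = 26
LB2 = min(M1 times) + sum(M2 times) = 1 + 14 = 15
Lower bound = max(LB1, LB2) = max(26, 15) = 26

26


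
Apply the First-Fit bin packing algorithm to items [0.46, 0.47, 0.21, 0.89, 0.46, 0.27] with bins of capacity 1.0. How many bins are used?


Place items sequentially using First-Fit:
  Item 0.46 -> new Bin 1
  Item 0.47 -> Bin 1 (now 0.93)
  Item 0.21 -> new Bin 2
  Item 0.89 -> new Bin 3
  Item 0.46 -> Bin 2 (now 0.67)
  Item 0.27 -> Bin 2 (now 0.94)
Total bins used = 3

3


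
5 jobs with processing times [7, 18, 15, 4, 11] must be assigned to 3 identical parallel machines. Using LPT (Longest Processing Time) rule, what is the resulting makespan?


Sort jobs in decreasing order (LPT): [18, 15, 11, 7, 4]
Assign each job to the least loaded machine:
  Machine 1: jobs [18], load = 18
  Machine 2: jobs [15, 4], load = 19
  Machine 3: jobs [11, 7], load = 18
Makespan = max load = 19

19


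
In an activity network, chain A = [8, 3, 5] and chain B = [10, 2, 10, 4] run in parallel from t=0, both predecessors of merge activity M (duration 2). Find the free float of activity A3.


ES(A3) = sum of predecessors on chain A = 11
EF(A3) = ES + duration = 11 + 5 = 16
Successor of A3 is M. ES(M) = max(sum(A), sum(B)) = max(16, 26) = 26
Free float = ES(successor) - EF(current) = 26 - 16 = 10

10


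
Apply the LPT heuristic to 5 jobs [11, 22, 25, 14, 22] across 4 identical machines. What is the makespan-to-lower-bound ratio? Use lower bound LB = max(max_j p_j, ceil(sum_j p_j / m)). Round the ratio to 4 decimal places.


LPT order: [25, 22, 22, 14, 11]
Machine loads after assignment: [25, 22, 22, 25]
LPT makespan = 25
Lower bound = max(max_job, ceil(total/4)) = max(25, 24) = 25
Ratio = 25 / 25 = 1.0

1.0


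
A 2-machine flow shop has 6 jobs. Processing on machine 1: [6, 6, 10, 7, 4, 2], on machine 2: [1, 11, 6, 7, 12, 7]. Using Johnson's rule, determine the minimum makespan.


Apply Johnson's rule:
  Group 1 (a <= b): [(6, 2, 7), (5, 4, 12), (2, 6, 11), (4, 7, 7)]
  Group 2 (a > b): [(3, 10, 6), (1, 6, 1)]
Optimal job order: [6, 5, 2, 4, 3, 1]
Schedule:
  Job 6: M1 done at 2, M2 done at 9
  Job 5: M1 done at 6, M2 done at 21
  Job 2: M1 done at 12, M2 done at 32
  Job 4: M1 done at 19, M2 done at 39
  Job 3: M1 done at 29, M2 done at 45
  Job 1: M1 done at 35, M2 done at 46
Makespan = 46

46


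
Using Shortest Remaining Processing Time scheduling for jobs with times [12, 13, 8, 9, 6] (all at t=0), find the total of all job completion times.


Since all jobs arrive at t=0, SRPT equals SPT ordering.
SPT order: [6, 8, 9, 12, 13]
Completion times:
  Job 1: p=6, C=6
  Job 2: p=8, C=14
  Job 3: p=9, C=23
  Job 4: p=12, C=35
  Job 5: p=13, C=48
Total completion time = 6 + 14 + 23 + 35 + 48 = 126

126


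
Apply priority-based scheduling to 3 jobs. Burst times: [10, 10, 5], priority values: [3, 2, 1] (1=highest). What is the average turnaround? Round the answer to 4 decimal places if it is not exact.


Sort by priority (ascending = highest first):
Order: [(1, 5), (2, 10), (3, 10)]
Completion times:
  Priority 1, burst=5, C=5
  Priority 2, burst=10, C=15
  Priority 3, burst=10, C=25
Average turnaround = 45/3 = 15.0

15.0


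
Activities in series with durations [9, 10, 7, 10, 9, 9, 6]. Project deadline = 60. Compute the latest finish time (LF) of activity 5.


LF(activity 5) = deadline - sum of successor durations
Successors: activities 6 through 7 with durations [9, 6]
Sum of successor durations = 15
LF = 60 - 15 = 45

45


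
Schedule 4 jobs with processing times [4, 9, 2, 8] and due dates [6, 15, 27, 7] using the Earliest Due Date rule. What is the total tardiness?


Sort by due date (EDD order): [(4, 6), (8, 7), (9, 15), (2, 27)]
Compute completion times and tardiness:
  Job 1: p=4, d=6, C=4, tardiness=max(0,4-6)=0
  Job 2: p=8, d=7, C=12, tardiness=max(0,12-7)=5
  Job 3: p=9, d=15, C=21, tardiness=max(0,21-15)=6
  Job 4: p=2, d=27, C=23, tardiness=max(0,23-27)=0
Total tardiness = 11

11


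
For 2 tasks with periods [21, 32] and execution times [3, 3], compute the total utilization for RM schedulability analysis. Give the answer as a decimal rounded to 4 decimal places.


Compute individual utilizations (exact fractions):
  Task 1: C/T = 3/21 = 1/7 (approx. 0.1429)
  Task 2: C/T = 3/32 (approx. 0.0938)
Total utilization U = 1/7 + 3/32 = 53/224
Rounded to 4 decimal places: U = 0.2366
RM (Liu & Layland) bound for 2 tasks = 0.828427; compare with U = 53/224 (approx. 0.236607)
U <= bound, so schedulable by RM sufficient condition.

0.2366


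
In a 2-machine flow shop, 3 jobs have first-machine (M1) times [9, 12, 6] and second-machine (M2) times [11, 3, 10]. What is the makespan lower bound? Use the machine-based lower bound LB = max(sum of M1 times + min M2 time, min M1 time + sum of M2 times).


LB1 = sum(M1 times) + min(M2 times) = 27 + 3 = 30
LB2 = min(M1 times) + sum(M2 times) = 6 + 24 = 30
Lower bound = max(LB1, LB2) = max(30, 30) = 30

30


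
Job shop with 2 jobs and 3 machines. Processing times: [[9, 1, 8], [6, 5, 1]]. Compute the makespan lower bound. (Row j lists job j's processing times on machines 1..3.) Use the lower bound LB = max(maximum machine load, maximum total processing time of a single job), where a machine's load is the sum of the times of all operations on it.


Machine loads:
  Machine 1: 9 + 6 = 15
  Machine 2: 1 + 5 = 6
  Machine 3: 8 + 1 = 9
Max machine load = 15
Job totals:
  Job 1: 18
  Job 2: 12
Max job total = 18
Lower bound = max(15, 18) = 18

18


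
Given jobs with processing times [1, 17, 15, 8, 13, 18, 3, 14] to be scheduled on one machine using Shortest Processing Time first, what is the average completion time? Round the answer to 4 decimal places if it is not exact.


Sort jobs by processing time (SPT order): [1, 3, 8, 13, 14, 15, 17, 18]
Compute completion times sequentially:
  Job 1: processing = 1, completes at 1
  Job 2: processing = 3, completes at 4
  Job 3: processing = 8, completes at 12
  Job 4: processing = 13, completes at 25
  Job 5: processing = 14, completes at 39
  Job 6: processing = 15, completes at 54
  Job 7: processing = 17, completes at 71
  Job 8: processing = 18, completes at 89
Sum of completion times = 295
Average completion time = 295/8 = 36.875

36.875


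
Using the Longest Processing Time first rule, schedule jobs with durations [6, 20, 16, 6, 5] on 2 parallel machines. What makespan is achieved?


Sort jobs in decreasing order (LPT): [20, 16, 6, 6, 5]
Assign each job to the least loaded machine:
  Machine 1: jobs [20, 6], load = 26
  Machine 2: jobs [16, 6, 5], load = 27
Makespan = max load = 27

27


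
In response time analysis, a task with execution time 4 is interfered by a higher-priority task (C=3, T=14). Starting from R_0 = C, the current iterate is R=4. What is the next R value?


R_next = C + ceil(R_prev / T_hp) * C_hp
ceil(4 / 14) = ceil(0.2857) = 1
Interference = 1 * 3 = 3
R_next = 4 + 3 = 7

7


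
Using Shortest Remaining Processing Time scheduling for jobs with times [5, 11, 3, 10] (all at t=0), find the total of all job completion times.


Since all jobs arrive at t=0, SRPT equals SPT ordering.
SPT order: [3, 5, 10, 11]
Completion times:
  Job 1: p=3, C=3
  Job 2: p=5, C=8
  Job 3: p=10, C=18
  Job 4: p=11, C=29
Total completion time = 3 + 8 + 18 + 29 = 58

58


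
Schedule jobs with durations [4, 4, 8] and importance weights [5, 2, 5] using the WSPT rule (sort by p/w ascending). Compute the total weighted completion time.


Compute p/w ratios and sort ascending (WSPT): [(4, 5), (8, 5), (4, 2)]
Compute weighted completion times:
  Job (p=4,w=5): C=4, w*C=5*4=20
  Job (p=8,w=5): C=12, w*C=5*12=60
  Job (p=4,w=2): C=16, w*C=2*16=32
Total weighted completion time = 112

112


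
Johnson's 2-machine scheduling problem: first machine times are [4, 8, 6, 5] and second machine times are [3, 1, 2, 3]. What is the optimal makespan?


Apply Johnson's rule:
  Group 1 (a <= b): []
  Group 2 (a > b): [(1, 4, 3), (4, 5, 3), (3, 6, 2), (2, 8, 1)]
Optimal job order: [1, 4, 3, 2]
Schedule:
  Job 1: M1 done at 4, M2 done at 7
  Job 4: M1 done at 9, M2 done at 12
  Job 3: M1 done at 15, M2 done at 17
  Job 2: M1 done at 23, M2 done at 24
Makespan = 24

24


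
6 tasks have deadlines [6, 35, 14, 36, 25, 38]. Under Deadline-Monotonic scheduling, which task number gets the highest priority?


Sort tasks by relative deadline (ascending):
  Task 1: deadline = 6
  Task 3: deadline = 14
  Task 5: deadline = 25
  Task 2: deadline = 35
  Task 4: deadline = 36
  Task 6: deadline = 38
Priority order (highest first): [1, 3, 5, 2, 4, 6]
Highest priority task = 1

1


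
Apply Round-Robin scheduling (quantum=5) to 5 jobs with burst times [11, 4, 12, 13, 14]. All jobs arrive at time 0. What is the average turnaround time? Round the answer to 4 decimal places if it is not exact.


Time quantum = 5
Execution trace:
  J1 runs 5 units, time = 5
  J2 runs 4 units, time = 9
  J3 runs 5 units, time = 14
  J4 runs 5 units, time = 19
  J5 runs 5 units, time = 24
  J1 runs 5 units, time = 29
  J3 runs 5 units, time = 34
  J4 runs 5 units, time = 39
  J5 runs 5 units, time = 44
  J1 runs 1 units, time = 45
  J3 runs 2 units, time = 47
  J4 runs 3 units, time = 50
  J5 runs 4 units, time = 54
Finish times: [45, 9, 47, 50, 54]
Average turnaround = 205/5 = 41.0

41.0


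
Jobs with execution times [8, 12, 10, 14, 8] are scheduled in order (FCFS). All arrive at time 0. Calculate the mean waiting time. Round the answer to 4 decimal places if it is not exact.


FCFS order (as given): [8, 12, 10, 14, 8]
Waiting times:
  Job 1: wait = 0
  Job 2: wait = 8
  Job 3: wait = 20
  Job 4: wait = 30
  Job 5: wait = 44
Sum of waiting times = 102
Average waiting time = 102/5 = 20.4

20.4


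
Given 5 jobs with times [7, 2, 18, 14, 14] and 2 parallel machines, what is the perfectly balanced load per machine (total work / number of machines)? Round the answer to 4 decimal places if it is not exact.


Total processing time = 7 + 2 + 18 + 14 + 14 = 55
Number of machines = 2
Ideal balanced load = 55 / 2 = 27.5

27.5


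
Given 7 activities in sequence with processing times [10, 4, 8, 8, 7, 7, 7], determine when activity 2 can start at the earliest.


Activity 2 starts after activities 1 through 1 complete.
Predecessor durations: [10]
ES = 10 = 10

10


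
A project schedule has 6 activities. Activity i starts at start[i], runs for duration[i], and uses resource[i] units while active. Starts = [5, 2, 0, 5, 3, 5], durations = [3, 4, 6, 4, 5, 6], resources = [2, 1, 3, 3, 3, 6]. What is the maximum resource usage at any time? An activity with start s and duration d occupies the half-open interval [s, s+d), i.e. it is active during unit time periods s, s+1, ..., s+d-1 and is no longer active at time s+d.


Each activity i is active on [start_i, start_i + duration_i).
Compute total resource usage per time slot:
  t=0: active resources = [3], total = 3
  t=1: active resources = [3], total = 3
  t=2: active resources = [1, 3], total = 4
  t=3: active resources = [1, 3, 3], total = 7
  t=4: active resources = [1, 3, 3], total = 7
  t=5: active resources = [2, 1, 3, 3, 3, 6], total = 18
  t=6: active resources = [2, 3, 3, 6], total = 14
  t=7: active resources = [2, 3, 3, 6], total = 14
  t=8: active resources = [3, 6], total = 9
  t=9: active resources = [6], total = 6
  t=10: active resources = [6], total = 6
Peak resource demand = 18

18


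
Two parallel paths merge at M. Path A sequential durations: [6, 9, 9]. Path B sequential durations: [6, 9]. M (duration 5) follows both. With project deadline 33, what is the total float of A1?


Forward pass: ES(A1) = sum of predecessors on chain A = 0
EF = ES + duration = 0 + 6 = 6
Backward pass: LF(M) = deadline = 33; LS(M) = 33 - 5 = 28
LF(A1) = LS(M) - sum(successors on chain A) = 28 - 18 = 10
LS = LF - duration = 10 - 6 = 4
Total float = LS - ES = 4 - 0 = 4

4


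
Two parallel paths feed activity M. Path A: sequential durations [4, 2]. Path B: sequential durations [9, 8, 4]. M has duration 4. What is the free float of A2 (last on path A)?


ES(A2) = sum of predecessors on chain A = 4
EF(A2) = ES + duration = 4 + 2 = 6
Successor of A2 is M. ES(M) = max(sum(A), sum(B)) = max(6, 21) = 21
Free float = ES(successor) - EF(current) = 21 - 6 = 15

15


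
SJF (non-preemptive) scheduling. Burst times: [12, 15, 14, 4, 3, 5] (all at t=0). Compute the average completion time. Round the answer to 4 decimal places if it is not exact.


SJF order (ascending): [3, 4, 5, 12, 14, 15]
Completion times:
  Job 1: burst=3, C=3
  Job 2: burst=4, C=7
  Job 3: burst=5, C=12
  Job 4: burst=12, C=24
  Job 5: burst=14, C=38
  Job 6: burst=15, C=53
Average completion = 137/6 = 22.8333

22.8333


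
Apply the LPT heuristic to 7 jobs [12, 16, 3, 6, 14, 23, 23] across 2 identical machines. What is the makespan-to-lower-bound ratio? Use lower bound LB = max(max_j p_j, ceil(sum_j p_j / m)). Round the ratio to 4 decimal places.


LPT order: [23, 23, 16, 14, 12, 6, 3]
Machine loads after assignment: [48, 49]
LPT makespan = 49
Lower bound = max(max_job, ceil(total/2)) = max(23, 49) = 49
Ratio = 49 / 49 = 1.0

1.0


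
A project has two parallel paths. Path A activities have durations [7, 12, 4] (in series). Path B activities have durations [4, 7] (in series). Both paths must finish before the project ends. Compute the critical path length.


Path A total = 7 + 12 + 4 = 23
Path B total = 4 + 7 = 11
Critical path = longest path = max(23, 11) = 23

23


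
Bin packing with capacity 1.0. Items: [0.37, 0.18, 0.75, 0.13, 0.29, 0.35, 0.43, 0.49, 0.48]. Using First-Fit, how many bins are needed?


Place items sequentially using First-Fit:
  Item 0.37 -> new Bin 1
  Item 0.18 -> Bin 1 (now 0.55)
  Item 0.75 -> new Bin 2
  Item 0.13 -> Bin 1 (now 0.68)
  Item 0.29 -> Bin 1 (now 0.97)
  Item 0.35 -> new Bin 3
  Item 0.43 -> Bin 3 (now 0.78)
  Item 0.49 -> new Bin 4
  Item 0.48 -> Bin 4 (now 0.97)
Total bins used = 4

4


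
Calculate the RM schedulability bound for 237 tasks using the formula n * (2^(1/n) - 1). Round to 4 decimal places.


Compute 2^(1/237) = 1.0029289527
Subtract 1: 1.0029289527 - 1 = 0.0029289527
Multiply by n: 237 * 0.0029289527 = 0.6941617899
Round to 4 dp: 0.6942

0.6942


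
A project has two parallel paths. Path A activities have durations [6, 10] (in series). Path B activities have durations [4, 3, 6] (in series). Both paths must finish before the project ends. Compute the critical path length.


Path A total = 6 + 10 = 16
Path B total = 4 + 3 + 6 = 13
Critical path = longest path = max(16, 13) = 16

16


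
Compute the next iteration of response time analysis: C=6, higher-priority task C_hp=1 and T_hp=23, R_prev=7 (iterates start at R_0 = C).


R_next = C + ceil(R_prev / T_hp) * C_hp
ceil(7 / 23) = ceil(0.3043) = 1
Interference = 1 * 1 = 1
R_next = 6 + 1 = 7
R_next = R_prev, so the iteration has converged (response time = 7).

7


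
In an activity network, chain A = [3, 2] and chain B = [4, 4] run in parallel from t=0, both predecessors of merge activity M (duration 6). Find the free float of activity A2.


ES(A2) = sum of predecessors on chain A = 3
EF(A2) = ES + duration = 3 + 2 = 5
Successor of A2 is M. ES(M) = max(sum(A), sum(B)) = max(5, 8) = 8
Free float = ES(successor) - EF(current) = 8 - 5 = 3

3


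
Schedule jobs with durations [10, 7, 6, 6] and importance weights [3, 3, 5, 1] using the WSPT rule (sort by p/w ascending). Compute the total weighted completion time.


Compute p/w ratios and sort ascending (WSPT): [(6, 5), (7, 3), (10, 3), (6, 1)]
Compute weighted completion times:
  Job (p=6,w=5): C=6, w*C=5*6=30
  Job (p=7,w=3): C=13, w*C=3*13=39
  Job (p=10,w=3): C=23, w*C=3*23=69
  Job (p=6,w=1): C=29, w*C=1*29=29
Total weighted completion time = 167

167


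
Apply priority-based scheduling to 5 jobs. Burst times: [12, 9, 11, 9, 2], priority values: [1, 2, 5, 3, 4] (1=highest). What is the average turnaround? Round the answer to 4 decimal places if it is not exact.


Sort by priority (ascending = highest first):
Order: [(1, 12), (2, 9), (3, 9), (4, 2), (5, 11)]
Completion times:
  Priority 1, burst=12, C=12
  Priority 2, burst=9, C=21
  Priority 3, burst=9, C=30
  Priority 4, burst=2, C=32
  Priority 5, burst=11, C=43
Average turnaround = 138/5 = 27.6

27.6


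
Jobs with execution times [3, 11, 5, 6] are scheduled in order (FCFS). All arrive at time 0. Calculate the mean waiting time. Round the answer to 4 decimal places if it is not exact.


FCFS order (as given): [3, 11, 5, 6]
Waiting times:
  Job 1: wait = 0
  Job 2: wait = 3
  Job 3: wait = 14
  Job 4: wait = 19
Sum of waiting times = 36
Average waiting time = 36/4 = 9.0

9.0


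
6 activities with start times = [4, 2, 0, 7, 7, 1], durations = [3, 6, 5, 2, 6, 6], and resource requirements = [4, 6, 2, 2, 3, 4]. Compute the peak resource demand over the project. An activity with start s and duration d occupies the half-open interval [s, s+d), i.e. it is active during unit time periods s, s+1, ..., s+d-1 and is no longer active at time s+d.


Each activity i is active on [start_i, start_i + duration_i).
Compute total resource usage per time slot:
  t=0: active resources = [2], total = 2
  t=1: active resources = [2, 4], total = 6
  t=2: active resources = [6, 2, 4], total = 12
  t=3: active resources = [6, 2, 4], total = 12
  t=4: active resources = [4, 6, 2, 4], total = 16
  t=5: active resources = [4, 6, 4], total = 14
  t=6: active resources = [4, 6, 4], total = 14
  t=7: active resources = [6, 2, 3], total = 11
  t=8: active resources = [2, 3], total = 5
  t=9: active resources = [3], total = 3
  t=10: active resources = [3], total = 3
  t=11: active resources = [3], total = 3
  t=12: active resources = [3], total = 3
Peak resource demand = 16

16


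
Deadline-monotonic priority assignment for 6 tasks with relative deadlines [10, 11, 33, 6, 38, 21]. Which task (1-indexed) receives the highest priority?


Sort tasks by relative deadline (ascending):
  Task 4: deadline = 6
  Task 1: deadline = 10
  Task 2: deadline = 11
  Task 6: deadline = 21
  Task 3: deadline = 33
  Task 5: deadline = 38
Priority order (highest first): [4, 1, 2, 6, 3, 5]
Highest priority task = 4

4


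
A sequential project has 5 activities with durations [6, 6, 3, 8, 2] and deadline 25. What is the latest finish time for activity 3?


LF(activity 3) = deadline - sum of successor durations
Successors: activities 4 through 5 with durations [8, 2]
Sum of successor durations = 10
LF = 25 - 10 = 15

15


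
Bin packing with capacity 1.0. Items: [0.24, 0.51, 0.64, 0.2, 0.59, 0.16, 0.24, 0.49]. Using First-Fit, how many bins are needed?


Place items sequentially using First-Fit:
  Item 0.24 -> new Bin 1
  Item 0.51 -> Bin 1 (now 0.75)
  Item 0.64 -> new Bin 2
  Item 0.2 -> Bin 1 (now 0.95)
  Item 0.59 -> new Bin 3
  Item 0.16 -> Bin 2 (now 0.8)
  Item 0.24 -> Bin 3 (now 0.83)
  Item 0.49 -> new Bin 4
Total bins used = 4

4


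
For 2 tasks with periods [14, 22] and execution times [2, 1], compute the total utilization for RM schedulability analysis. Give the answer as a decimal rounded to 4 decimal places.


Compute individual utilizations (exact fractions):
  Task 1: C/T = 2/14 = 1/7 (approx. 0.1429)
  Task 2: C/T = 1/22 (approx. 0.0455)
Total utilization U = 1/7 + 1/22 = 29/154
Rounded to 4 decimal places: U = 0.1883
RM (Liu & Layland) bound for 2 tasks = 0.828427; compare with U = 29/154 (approx. 0.188312)
U <= bound, so schedulable by RM sufficient condition.

0.1883


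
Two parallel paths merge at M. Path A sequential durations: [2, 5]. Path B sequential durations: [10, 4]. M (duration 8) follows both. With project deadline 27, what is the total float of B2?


Forward pass: ES(B2) = sum of predecessors on chain B = 10
EF = ES + duration = 10 + 4 = 14
Backward pass: LF(M) = deadline = 27; LS(M) = 27 - 8 = 19
LF(B2) = LS(M) - sum(successors on chain B) = 19 - 0 = 19
LS = LF - duration = 19 - 4 = 15
Total float = LS - ES = 15 - 10 = 5

5


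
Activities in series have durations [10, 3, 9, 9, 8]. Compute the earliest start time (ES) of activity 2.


Activity 2 starts after activities 1 through 1 complete.
Predecessor durations: [10]
ES = 10 = 10

10


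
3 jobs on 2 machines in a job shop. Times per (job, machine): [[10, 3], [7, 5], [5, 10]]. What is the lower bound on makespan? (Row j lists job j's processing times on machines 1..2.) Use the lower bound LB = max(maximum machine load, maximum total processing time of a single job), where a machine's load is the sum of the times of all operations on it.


Machine loads:
  Machine 1: 10 + 7 + 5 = 22
  Machine 2: 3 + 5 + 10 = 18
Max machine load = 22
Job totals:
  Job 1: 13
  Job 2: 12
  Job 3: 15
Max job total = 15
Lower bound = max(22, 15) = 22

22


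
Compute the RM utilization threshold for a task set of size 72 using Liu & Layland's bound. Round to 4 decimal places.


Compute 2^(1/72) = 1.0096735332
Subtract 1: 1.0096735332 - 1 = 0.0096735332
Multiply by n: 72 * 0.0096735332 = 0.6964943904
Round to 4 dp: 0.6965

0.6965


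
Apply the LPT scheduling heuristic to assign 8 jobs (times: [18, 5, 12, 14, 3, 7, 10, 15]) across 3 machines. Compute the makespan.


Sort jobs in decreasing order (LPT): [18, 15, 14, 12, 10, 7, 5, 3]
Assign each job to the least loaded machine:
  Machine 1: jobs [18, 7, 5], load = 30
  Machine 2: jobs [15, 10, 3], load = 28
  Machine 3: jobs [14, 12], load = 26
Makespan = max load = 30

30


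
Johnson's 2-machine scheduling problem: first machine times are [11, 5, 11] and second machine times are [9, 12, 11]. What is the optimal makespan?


Apply Johnson's rule:
  Group 1 (a <= b): [(2, 5, 12), (3, 11, 11)]
  Group 2 (a > b): [(1, 11, 9)]
Optimal job order: [2, 3, 1]
Schedule:
  Job 2: M1 done at 5, M2 done at 17
  Job 3: M1 done at 16, M2 done at 28
  Job 1: M1 done at 27, M2 done at 37
Makespan = 37

37


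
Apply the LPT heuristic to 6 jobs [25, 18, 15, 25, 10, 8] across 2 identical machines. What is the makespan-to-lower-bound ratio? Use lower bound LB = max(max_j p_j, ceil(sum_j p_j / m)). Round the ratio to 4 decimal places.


LPT order: [25, 25, 18, 15, 10, 8]
Machine loads after assignment: [51, 50]
LPT makespan = 51
Lower bound = max(max_job, ceil(total/2)) = max(25, 51) = 51
Ratio = 51 / 51 = 1.0

1.0


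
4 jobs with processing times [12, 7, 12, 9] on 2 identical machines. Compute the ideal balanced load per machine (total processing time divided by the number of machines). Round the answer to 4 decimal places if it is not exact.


Total processing time = 12 + 7 + 12 + 9 = 40
Number of machines = 2
Ideal balanced load = 40 / 2 = 20.0

20.0


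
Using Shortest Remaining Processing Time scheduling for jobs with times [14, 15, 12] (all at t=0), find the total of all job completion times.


Since all jobs arrive at t=0, SRPT equals SPT ordering.
SPT order: [12, 14, 15]
Completion times:
  Job 1: p=12, C=12
  Job 2: p=14, C=26
  Job 3: p=15, C=41
Total completion time = 12 + 26 + 41 = 79

79


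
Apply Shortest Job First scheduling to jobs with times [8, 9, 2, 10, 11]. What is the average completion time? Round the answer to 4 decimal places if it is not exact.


SJF order (ascending): [2, 8, 9, 10, 11]
Completion times:
  Job 1: burst=2, C=2
  Job 2: burst=8, C=10
  Job 3: burst=9, C=19
  Job 4: burst=10, C=29
  Job 5: burst=11, C=40
Average completion = 100/5 = 20.0

20.0


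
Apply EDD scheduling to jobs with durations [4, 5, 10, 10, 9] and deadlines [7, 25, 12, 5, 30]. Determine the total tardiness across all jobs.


Sort by due date (EDD order): [(10, 5), (4, 7), (10, 12), (5, 25), (9, 30)]
Compute completion times and tardiness:
  Job 1: p=10, d=5, C=10, tardiness=max(0,10-5)=5
  Job 2: p=4, d=7, C=14, tardiness=max(0,14-7)=7
  Job 3: p=10, d=12, C=24, tardiness=max(0,24-12)=12
  Job 4: p=5, d=25, C=29, tardiness=max(0,29-25)=4
  Job 5: p=9, d=30, C=38, tardiness=max(0,38-30)=8
Total tardiness = 36

36


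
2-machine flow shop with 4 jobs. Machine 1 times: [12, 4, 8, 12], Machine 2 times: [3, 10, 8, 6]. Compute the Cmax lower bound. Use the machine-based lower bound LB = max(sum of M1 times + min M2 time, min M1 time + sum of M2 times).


LB1 = sum(M1 times) + min(M2 times) = 36 + 3 = 39
LB2 = min(M1 times) + sum(M2 times) = 4 + 27 = 31
Lower bound = max(LB1, LB2) = max(39, 31) = 39

39


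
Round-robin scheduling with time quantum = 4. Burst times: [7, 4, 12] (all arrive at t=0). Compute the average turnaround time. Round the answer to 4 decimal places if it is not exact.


Time quantum = 4
Execution trace:
  J1 runs 4 units, time = 4
  J2 runs 4 units, time = 8
  J3 runs 4 units, time = 12
  J1 runs 3 units, time = 15
  J3 runs 4 units, time = 19
  J3 runs 4 units, time = 23
Finish times: [15, 8, 23]
Average turnaround = 46/3 = 15.3333

15.3333


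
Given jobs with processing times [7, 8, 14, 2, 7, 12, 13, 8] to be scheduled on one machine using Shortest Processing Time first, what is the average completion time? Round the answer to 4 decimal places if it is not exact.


Sort jobs by processing time (SPT order): [2, 7, 7, 8, 8, 12, 13, 14]
Compute completion times sequentially:
  Job 1: processing = 2, completes at 2
  Job 2: processing = 7, completes at 9
  Job 3: processing = 7, completes at 16
  Job 4: processing = 8, completes at 24
  Job 5: processing = 8, completes at 32
  Job 6: processing = 12, completes at 44
  Job 7: processing = 13, completes at 57
  Job 8: processing = 14, completes at 71
Sum of completion times = 255
Average completion time = 255/8 = 31.875

31.875


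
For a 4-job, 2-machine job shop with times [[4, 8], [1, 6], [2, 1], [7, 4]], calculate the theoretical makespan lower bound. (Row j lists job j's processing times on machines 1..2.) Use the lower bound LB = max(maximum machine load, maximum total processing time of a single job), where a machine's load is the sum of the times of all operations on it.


Machine loads:
  Machine 1: 4 + 1 + 2 + 7 = 14
  Machine 2: 8 + 6 + 1 + 4 = 19
Max machine load = 19
Job totals:
  Job 1: 12
  Job 2: 7
  Job 3: 3
  Job 4: 11
Max job total = 12
Lower bound = max(19, 12) = 19

19


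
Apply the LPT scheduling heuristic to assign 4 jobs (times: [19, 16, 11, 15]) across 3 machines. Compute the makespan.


Sort jobs in decreasing order (LPT): [19, 16, 15, 11]
Assign each job to the least loaded machine:
  Machine 1: jobs [19], load = 19
  Machine 2: jobs [16], load = 16
  Machine 3: jobs [15, 11], load = 26
Makespan = max load = 26

26


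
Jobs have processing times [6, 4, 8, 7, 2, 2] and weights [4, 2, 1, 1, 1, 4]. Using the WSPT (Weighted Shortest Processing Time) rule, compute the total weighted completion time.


Compute p/w ratios and sort ascending (WSPT): [(2, 4), (6, 4), (4, 2), (2, 1), (7, 1), (8, 1)]
Compute weighted completion times:
  Job (p=2,w=4): C=2, w*C=4*2=8
  Job (p=6,w=4): C=8, w*C=4*8=32
  Job (p=4,w=2): C=12, w*C=2*12=24
  Job (p=2,w=1): C=14, w*C=1*14=14
  Job (p=7,w=1): C=21, w*C=1*21=21
  Job (p=8,w=1): C=29, w*C=1*29=29
Total weighted completion time = 128

128
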